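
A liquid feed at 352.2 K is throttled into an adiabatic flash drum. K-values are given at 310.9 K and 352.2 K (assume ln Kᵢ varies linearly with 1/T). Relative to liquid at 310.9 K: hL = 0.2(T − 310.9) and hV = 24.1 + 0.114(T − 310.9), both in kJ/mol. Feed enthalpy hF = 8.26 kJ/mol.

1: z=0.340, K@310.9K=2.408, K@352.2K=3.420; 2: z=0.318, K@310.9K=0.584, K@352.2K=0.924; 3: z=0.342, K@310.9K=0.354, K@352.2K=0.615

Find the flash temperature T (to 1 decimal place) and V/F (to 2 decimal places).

Adiabatic flash: solve Rachford–Rice at each trial T, then check hF = ψ·hV(T) + (1−ψ)·hL(T).
  T = 310.9 K: K = (2.408, 0.584, 0.354), RR gives ψ = 0.164, H_out = 3.946 kJ/mol
  T = 352.2 K: K = (3.420, 0.924, 0.615), RR gives ψ = 1.000, H_out = 28.808 kJ/mol
  T = 331.5 K: K = (2.900, 0.745, 0.474), RR gives ψ = 0.489, H_out = 15.046 kJ/mol
  T = 321.2 K: K = (2.650, 0.662, 0.412), RR gives ψ = 0.318, H_out = 9.447 kJ/mol
  T = 316.0 K: K = (2.527, 0.622, 0.382), RR gives ψ = 0.239, H_out = 6.685 kJ/mol
  T = 318.6 K: K = (2.589, 0.642, 0.397), RR gives ψ = 0.278, H_out = 8.066 kJ/mol
  T = 319.9 K: K = (2.619, 0.652, 0.404), RR gives ψ = 0.298, H_out = 8.756 kJ/mol
Linear interpolation between T = 318.6 (H_out = 8.066) and T = 319.9 (H_out = 8.756) on hF = 8.26 gives T ≈ 319.0 K, at which ψ = 0.28.

T = 319.0 K, V/F = 0.28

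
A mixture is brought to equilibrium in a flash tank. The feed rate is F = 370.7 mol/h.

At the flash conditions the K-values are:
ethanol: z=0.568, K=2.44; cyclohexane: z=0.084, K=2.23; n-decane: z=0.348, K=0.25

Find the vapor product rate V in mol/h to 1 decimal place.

Material balance + equilibrium reduce to Σ zᵢ(Kᵢ−1)/(1+β(Kᵢ−1)) = 0.
Feasibility: ΣzᵢKᵢ = 1.660, Σzᵢ/Kᵢ = 1.662 — both > 1, two phases present.
Newton iteration, β⁰ = 0.66:
  β = 0.660: g = -0.0404, g' = -1.116 → β = 0.624
  β = 0.624: g = -0.0011, g' = -1.059 → β = 0.623
Converged at β = 0.623.
Then V = β·F = 0.6227·370.7 = 230.8 mol/h and L = F − V = 139.9 mol/h.

V = 230.8 mol/h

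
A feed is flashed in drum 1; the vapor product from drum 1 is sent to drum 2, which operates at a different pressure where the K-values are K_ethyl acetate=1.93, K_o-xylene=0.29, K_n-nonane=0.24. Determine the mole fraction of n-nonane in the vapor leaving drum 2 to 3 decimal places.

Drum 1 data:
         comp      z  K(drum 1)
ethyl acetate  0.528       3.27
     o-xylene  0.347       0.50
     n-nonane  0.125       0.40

Drum 1:
Material balance + equilibrium reduce to Σ zᵢ(Kᵢ−1)/(1+ψ₁(Kᵢ−1)) = 0.
Check two-phase: ΣzᵢKᵢ = 1.950 > 1 and Σzᵢ/Kᵢ = 1.168 > 1, so g(0) = 0.950 > 0 and g(1) = -0.168 < 0.
Iterate (Newton) starting at ψ₁ = 0.5:
  ψ₁ = 0.500: g = 0.2229, g' = -0.843 → ψ₁ = 0.764
  ψ₁ = 0.764: g = 0.0188, g' = -0.745 → ψ₁ = 0.790
Converged at ψ₁ = 0.790.
Drum-1 compositions:
  ethyl acetate: x = 0.189, y = 0.618
  o-xylene: x = 0.573, y = 0.287
  n-nonane: x = 0.238, y = 0.095
Drum-2 feed = drum-1 vapor: z₂ = (0.6183, 0.2867, 0.0950).
Drum 2:
Material balance + equilibrium reduce to Σ zᵢ(Kᵢ−1)/(1+ψ₂(Kᵢ−1)) = 0.
Check two-phase: ΣzᵢKᵢ = 1.299 > 1 and Σzᵢ/Kᵢ = 1.705 > 1, so g(0) = 0.299 > 0 and g(1) = -0.705 < 0.
Newton iteration, ψ₂⁰ = 0.5:
  ψ₂ = 0.500: g = -0.0396, g' = -0.739 → ψ₂ = 0.447
  ψ₂ = 0.447: g = -0.0010, g' = -0.703 → ψ₂ = 0.445
Converged at ψ₂ = 0.445.
  ethyl acetate: x = 0.437, y = 0.844
  o-xylene: x = 0.419, y = 0.122
  n-nonane: x = 0.144, y = 0.034

y_n-nonane (drum 2) = 0.034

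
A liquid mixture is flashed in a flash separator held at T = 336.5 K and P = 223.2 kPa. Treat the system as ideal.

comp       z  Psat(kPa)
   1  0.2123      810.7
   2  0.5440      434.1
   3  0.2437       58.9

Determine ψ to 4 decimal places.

Raoult's law: Kᵢ = Pᵢˢᵃᵗ/P = Pᵢˢᵃᵗ/223.2.
  K_1 = 810.7/223.2 = 3.632168, K_2 = 434.1/223.2 = 1.944892, K_3 = 58.9/223.2 = 0.263889
Rachford–Rice: g(ψ) = Σ zᵢ(Kᵢ−1)/(1+ψ(Kᵢ−1)) = 0.
Check two-phase: ΣzᵢKᵢ = 1.8934 > 1 and Σzᵢ/Kᵢ = 1.2617 > 1, so g(0) = 0.8934 > 0 and g(1) = -0.2617 < 0.
Newton iteration, ψ⁰ = 0.51:
  ψ = 0.5100: g = 0.29821, g' = -0.8277 → ψ = 0.8703
  ψ = 0.8703: g = -0.04728, g' = -1.3045 → ψ = 0.8340
  ψ = 0.8340: g = -0.00231, g' = -1.1820 → ψ = 0.8321
Converged at ψ = 0.8321.

ψ = 0.8321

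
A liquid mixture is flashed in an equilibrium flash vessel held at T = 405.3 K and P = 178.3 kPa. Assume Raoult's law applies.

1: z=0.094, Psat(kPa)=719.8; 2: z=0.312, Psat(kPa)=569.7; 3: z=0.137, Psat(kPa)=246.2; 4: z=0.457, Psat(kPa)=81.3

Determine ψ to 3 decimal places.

Raoult's law: Kᵢ = Pᵢˢᵃᵗ/P = Pᵢˢᵃᵗ/178.3.
  K_1 = 719.8/178.3 = 4.03702, K_2 = 569.7/178.3 = 3.19518, K_3 = 246.2/178.3 = 1.38082, K_4 = 81.3/178.3 = 0.45597
Let ψ = V/F and solve Σ zᵢ(Kᵢ−1)/(1+ψ(Kᵢ−1)) = 0.
g(0) = ΣzᵢKᵢ − 1 = 0.774 and g(1) = 1 − Σzᵢ/Kᵢ = -0.222, so a root lies in (0, 1).
Iterate (Newton) starting at ψ = 0.5:
  ψ = 0.500: g = 0.1422, g' = -0.748 → ψ = 0.690
  ψ = 0.690: g = 0.0077, g' = -0.687 → ψ = 0.701
Converged at ψ = 0.701.

ψ = 0.701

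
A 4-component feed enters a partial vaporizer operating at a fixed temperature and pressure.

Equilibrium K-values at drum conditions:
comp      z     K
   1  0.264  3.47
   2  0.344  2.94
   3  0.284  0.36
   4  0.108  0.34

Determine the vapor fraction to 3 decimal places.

ψ = 0.759

Newton iteration, ψ⁰ = 0.64:
  ψ = 0.640: g = 0.1191, g' = -0.974 → ψ = 0.762
  ψ = 0.762: g = -0.0029, g' = -1.039 → ψ = 0.759
Converged at ψ = 0.759.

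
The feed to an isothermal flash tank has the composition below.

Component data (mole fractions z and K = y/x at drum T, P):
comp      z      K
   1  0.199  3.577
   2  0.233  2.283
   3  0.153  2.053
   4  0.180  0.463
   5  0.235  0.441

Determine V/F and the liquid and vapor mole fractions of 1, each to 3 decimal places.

V/F = 0.793, x_1 = 0.065, y_1 = 0.234

Newton–Raphson from V/F = 0.5:
  V/F = 0.500: g = 0.1973, g' = -0.706 → V/F = 0.779
  V/F = 0.779: g = 0.0094, g' = -0.677 → V/F = 0.793
Converged at V/F = 0.793.
Compositions from xᵢ = zᵢ/(1+V/F(Kᵢ−1)), yᵢ = Kᵢxᵢ:
  1: x = 0.065, y = 0.234
  2: x = 0.115, y = 0.264
  3: x = 0.083, y = 0.171
  4: x = 0.314, y = 0.145
  5: x = 0.422, y = 0.186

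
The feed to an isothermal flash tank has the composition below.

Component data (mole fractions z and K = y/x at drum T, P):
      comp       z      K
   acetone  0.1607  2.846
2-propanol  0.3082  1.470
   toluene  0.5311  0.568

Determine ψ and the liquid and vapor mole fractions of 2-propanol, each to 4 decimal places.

ψ = 0.4412, x_2-propanol = 0.2553, y_2-propanol = 0.3752

Iterate (Newton) starting at ψ = 0.47:
  ψ = 0.4700: g = -0.01040, g' = -0.3587 → ψ = 0.4410
  ψ = 0.4410: g = 0.00008, g' = -0.3644 → ψ = 0.4412
Converged at ψ = 0.4412.
Compositions from xᵢ = zᵢ/(1+ψ(Kᵢ−1)), yᵢ = Kᵢxᵢ:
  acetone: x = 0.0886, y = 0.2521
  2-propanol: x = 0.2553, y = 0.3752
  toluene: x = 0.6562, y = 0.3727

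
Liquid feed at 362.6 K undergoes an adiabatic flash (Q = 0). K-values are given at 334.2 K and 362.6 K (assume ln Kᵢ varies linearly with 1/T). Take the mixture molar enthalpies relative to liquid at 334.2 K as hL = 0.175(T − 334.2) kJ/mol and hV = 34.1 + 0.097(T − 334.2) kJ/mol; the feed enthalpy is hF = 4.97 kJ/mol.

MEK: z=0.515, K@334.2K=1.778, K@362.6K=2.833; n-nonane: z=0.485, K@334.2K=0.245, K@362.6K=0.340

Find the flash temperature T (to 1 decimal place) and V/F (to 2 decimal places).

T = 337.0 K, V/F = 0.13

Adiabatic flash: solve Rachford–Rice at each trial T, then check hF = ψ·hV(T) + (1−ψ)·hL(T).
  T = 334.2 K: K = (1.778, 0.245), RR gives ψ = 0.059, H_out = 2.003 kJ/mol
  T = 362.6 K: K = (2.833, 0.340), RR gives ψ = 0.516, H_out = 21.413 kJ/mol
  T = 348.4 K: K = (2.266, 0.291), RR gives ψ = 0.343, H_out = 13.793 kJ/mol
  T = 341.3 K: K = (2.012, 0.267), RR gives ψ = 0.224, H_out = 8.747 kJ/mol
  T = 337.8 K: K = (1.894, 0.256), RR gives ψ = 0.150, H_out = 5.705 kJ/mol
  T = 336.0 K: K = (1.836, 0.251), RR gives ψ = 0.107, H_out = 3.939 kJ/mol
  T = 336.9 K: K = (1.865, 0.253), RR gives ψ = 0.129, H_out = 4.842 kJ/mol
Linear interpolation between T = 336.9 (H_out = 4.842) and T = 337.8 (H_out = 5.705) on hF = 4.97 gives T ≈ 337.0 K, at which ψ = 0.13.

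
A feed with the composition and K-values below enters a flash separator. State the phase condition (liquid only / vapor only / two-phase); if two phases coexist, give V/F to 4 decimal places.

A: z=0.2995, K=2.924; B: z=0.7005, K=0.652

ΣzᵢKᵢ = 1.3325; Σzᵢ/Kᵢ = 1.1768.
Both exceed 1, so a two-phase solution exists.
Binary case is linear: z₁(K₁−1)(1+ψ(K₂−1)) + z₂(K₂−1)(1+ψ(K₁−1)) = 0
⇒ ψ = [z₁(K₁−1)+z₂(K₂−1)] / [−(K₁−1)(K₂−1)] = 0.33246/0.66955 = 0.4965

two-phase, V/F = 0.4965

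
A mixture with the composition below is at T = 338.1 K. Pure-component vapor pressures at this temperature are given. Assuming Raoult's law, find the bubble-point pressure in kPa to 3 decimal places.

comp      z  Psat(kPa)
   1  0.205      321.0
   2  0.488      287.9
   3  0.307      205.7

At the bubble point ψ → 0, so ΣzᵢKᵢ = 1 with Kᵢ = Pᵢˢᵃᵗ/P ⇒ P = ΣzᵢPᵢˢᵃᵗ.
P = 0.205·321.0 + 0.488·287.9 + 0.307·205.7 = 269.450 kPa

Pbub = 269.450 kPa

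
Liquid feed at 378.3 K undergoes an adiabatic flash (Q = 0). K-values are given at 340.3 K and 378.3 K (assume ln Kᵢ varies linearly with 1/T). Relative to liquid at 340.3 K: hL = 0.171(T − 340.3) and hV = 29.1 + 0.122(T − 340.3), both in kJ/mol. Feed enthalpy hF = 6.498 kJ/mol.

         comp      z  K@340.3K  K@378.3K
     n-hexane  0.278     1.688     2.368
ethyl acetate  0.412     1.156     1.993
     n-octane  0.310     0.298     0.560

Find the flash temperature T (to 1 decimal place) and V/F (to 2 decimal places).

T = 342.3 K, V/F = 0.21

Adiabatic flash: solve Rachford–Rice at each trial T, then check hF = ψ·hV(T) + (1−ψ)·hL(T).
  T = 340.3 K: K = (1.688, 1.156, 0.298), RR gives ψ = 0.127, H_out = 3.695 kJ/mol
  T = 378.3 K: K = (2.368, 1.993, 0.560), RR gives ψ = 1.000, H_out = 33.736 kJ/mol
  T = 359.3 K: K = (2.017, 1.540, 0.415), RR gives ψ = 0.742, H_out = 24.144 kJ/mol
  T = 349.8 K: K = (1.850, 1.339, 0.353), RR gives ψ = 0.474, H_out = 15.186 kJ/mol
  T = 345.1 K: K = (1.769, 1.247, 0.325), RR gives ψ = 0.317, H_out = 9.970 kJ/mol
  T = 342.7 K: K = (1.728, 1.201, 0.311), RR gives ψ = 0.226, H_out = 6.975 kJ/mol
  T = 341.5 K: K = (1.708, 1.178, 0.305), RR gives ψ = 0.178, H_out = 5.373 kJ/mol
Linear interpolation between T = 341.5 (H_out = 5.373) and T = 342.7 (H_out = 6.975) on hF = 6.498 gives T ≈ 342.3 K, at which ψ = 0.21.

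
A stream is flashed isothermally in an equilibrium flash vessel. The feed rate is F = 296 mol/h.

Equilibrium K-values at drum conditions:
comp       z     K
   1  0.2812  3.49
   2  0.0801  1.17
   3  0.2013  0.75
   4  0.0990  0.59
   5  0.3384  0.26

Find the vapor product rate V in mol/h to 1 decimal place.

V = 86.0 mol/h

Material balance + equilibrium reduce to Σ zᵢ(Kᵢ−1)/(1+V/F(Kᵢ−1)) = 0.
Feasibility: ΣzᵢKᵢ = 1.3725, Σzᵢ/Kᵢ = 1.8868 — both > 1, two phases present.
Newton iteration, V/F⁰ = 0.56:
  V/F = 0.5600: g = -0.23397, g' = -0.8915 → V/F = 0.2975
  V/F = 0.2975: g = -0.00656, g' = -0.9184 → V/F = 0.2904
Converged at V/F = 0.2904.
Then V = V/F·F = 0.2904·296 = 86.0 mol/h and L = F − V = 210.0 mol/h.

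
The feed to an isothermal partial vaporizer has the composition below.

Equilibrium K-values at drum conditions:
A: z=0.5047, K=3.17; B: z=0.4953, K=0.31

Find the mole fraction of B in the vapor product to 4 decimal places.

Binary case is linear: z₁(K₁−1)(1+ψ(K₂−1)) + z₂(K₂−1)(1+ψ(K₁−1)) = 0
⇒ ψ = [z₁(K₁−1)+z₂(K₂−1)] / [−(K₁−1)(K₂−1)] = 0.75344/1.49730 = 0.5032
Compositions from xᵢ = zᵢ/(1+ψ(Kᵢ−1)), yᵢ = Kᵢxᵢ:
  A: x = 0.2413, y = 0.7648
  B: x = 0.7587, y = 0.2352

y_B = 0.2352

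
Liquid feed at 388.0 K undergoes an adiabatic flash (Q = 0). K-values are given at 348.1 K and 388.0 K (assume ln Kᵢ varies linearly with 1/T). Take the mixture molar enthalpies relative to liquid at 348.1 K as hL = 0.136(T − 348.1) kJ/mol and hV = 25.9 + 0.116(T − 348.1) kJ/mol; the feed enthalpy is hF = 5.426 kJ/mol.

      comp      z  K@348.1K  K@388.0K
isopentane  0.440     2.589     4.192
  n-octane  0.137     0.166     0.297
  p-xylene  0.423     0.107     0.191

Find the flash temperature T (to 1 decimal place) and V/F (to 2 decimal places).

Adiabatic flash: solve Rachford–Rice at each trial T, then check hF = ψ·hV(T) + (1−ψ)·hL(T).
  T = 348.1 K: K = (2.589, 0.166, 0.107), RR gives ψ = 0.148, H_out = 3.842 kJ/mol
  T = 388.0 K: K = (4.192, 0.297, 0.191), RR gives ψ = 0.386, H_out = 15.107 kJ/mol
  T = 368.1 K: K = (3.340, 0.226, 0.145), RR gives ψ = 0.287, H_out = 10.047 kJ/mol
  T = 358.1 K: K = (2.951, 0.194, 0.125), RR gives ψ = 0.226, H_out = 7.161 kJ/mol
  T = 353.1 K: K = (2.767, 0.180, 0.116), RR gives ψ = 0.190, H_out = 5.570 kJ/mol
  T = 350.6 K: K = (2.677, 0.173, 0.111), RR gives ψ = 0.170, H_out = 4.726 kJ/mol
  T = 351.9 K: K = (2.723, 0.176, 0.114), RR gives ψ = 0.180, H_out = 5.170 kJ/mol
Linear interpolation between T = 351.9 (H_out = 5.170) and T = 353.1 (H_out = 5.570) on hF = 5.426 gives T ≈ 352.7 K, at which ψ = 0.19.

T = 352.7 K, V/F = 0.19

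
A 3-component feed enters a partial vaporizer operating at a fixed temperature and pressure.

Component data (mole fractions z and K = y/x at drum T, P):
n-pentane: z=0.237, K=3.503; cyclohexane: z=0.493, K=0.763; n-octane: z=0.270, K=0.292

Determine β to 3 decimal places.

Rachford–Rice: g(β) = Σ zᵢ(Kᵢ−1)/(1+β(Kᵢ−1)) = 0.
Feasibility: ΣzᵢKᵢ = 1.285, Σzᵢ/Kᵢ = 1.638 — both > 1, two phases present.
Newton iteration, β⁰ = 0.5:
  β = 0.500: g = -0.1650, g' = -0.653 → β = 0.247
  β = 0.247: g = 0.0106, g' = -0.797 → β = 0.261
Converged at β = 0.261.

β = 0.261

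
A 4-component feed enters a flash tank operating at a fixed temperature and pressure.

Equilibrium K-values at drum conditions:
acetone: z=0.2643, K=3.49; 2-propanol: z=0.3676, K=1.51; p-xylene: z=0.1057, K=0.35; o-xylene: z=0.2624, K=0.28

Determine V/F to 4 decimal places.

V/F = 0.5553

Rachford–Rice: g(V/F) = Σ zᵢ(Kᵢ−1)/(1+V/F(Kᵢ−1)) = 0.
g(0) = ΣzᵢKᵢ − 1 = 0.5879 and g(1) = 1 − Σzᵢ/Kᵢ = -0.5583, so a root lies in (0, 1).
Newton iteration, V/F⁰ = 0.5:
  V/F = 0.5000: g = 0.04554, g' = -0.8160 → V/F = 0.5558
  V/F = 0.5558: g = -0.00042, g' = -0.8339 → V/F = 0.5553
Converged at V/F = 0.5553.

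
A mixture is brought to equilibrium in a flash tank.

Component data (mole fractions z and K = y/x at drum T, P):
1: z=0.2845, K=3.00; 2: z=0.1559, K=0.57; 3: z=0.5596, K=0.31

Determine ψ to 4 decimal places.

Material balance + equilibrium reduce to Σ zᵢ(Kᵢ−1)/(1+ψ(Kᵢ−1)) = 0.
g(0) = ΣzᵢKᵢ − 1 = 0.1158 and g(1) = 1 − Σzᵢ/Kᵢ = -1.1735, so a root lies in (0, 1).
Newton–Raphson from ψ = 0.5:
  ψ = 0.5000: g = -0.39040, g' = -0.9523 → ψ = 0.0900
  ψ = 0.0900: g = 0.00073, g' = -1.1513 → ψ = 0.0907
Converged at ψ = 0.0907.

ψ = 0.0907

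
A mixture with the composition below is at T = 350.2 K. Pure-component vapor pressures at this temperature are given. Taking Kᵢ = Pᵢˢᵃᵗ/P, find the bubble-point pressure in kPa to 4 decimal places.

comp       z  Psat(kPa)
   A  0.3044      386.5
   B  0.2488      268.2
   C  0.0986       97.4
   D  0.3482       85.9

At the bubble point ψ → 0, so ΣzᵢKᵢ = 1 with Kᵢ = Pᵢˢᵃᵗ/P ⇒ P = ΣzᵢPᵢˢᵃᵗ.
P = 0.3044·386.5 + 0.2488·268.2 + 0.0986·97.4 + 0.3482·85.9 = 223.8928 kPa

Pbub = 223.8928 kPa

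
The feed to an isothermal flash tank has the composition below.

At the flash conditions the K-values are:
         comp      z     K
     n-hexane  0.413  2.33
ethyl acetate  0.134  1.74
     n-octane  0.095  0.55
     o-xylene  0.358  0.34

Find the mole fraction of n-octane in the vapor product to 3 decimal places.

Rachford–Rice: g(ψ) = Σ zᵢ(Kᵢ−1)/(1+ψ(Kᵢ−1)) = 0.
Check two-phase: ΣzᵢKᵢ = 1.369 > 1 and Σzᵢ/Kᵢ = 1.480 > 1, so g(0) = 0.369 > 0 and g(1) = -0.480 < 0.
Newton–Raphson from ψ = 0.5:
  ψ = 0.500: g = -0.0055, g' = -0.682 → ψ = 0.492
Converged at ψ = 0.492.
Compositions from xᵢ = zᵢ/(1+ψ(Kᵢ−1)), yᵢ = Kᵢxᵢ:
  n-hexane: x = 0.250, y = 0.582
  ethyl acetate: x = 0.098, y = 0.171
  n-octane: x = 0.122, y = 0.067
  o-xylene: x = 0.530, y = 0.180

y_n-octane = 0.067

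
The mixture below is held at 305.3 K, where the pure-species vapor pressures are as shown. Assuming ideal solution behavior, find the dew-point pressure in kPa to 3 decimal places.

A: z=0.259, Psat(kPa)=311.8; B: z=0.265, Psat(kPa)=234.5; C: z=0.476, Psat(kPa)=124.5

Pdew = 172.890 kPa

At the dew point ψ → 1, so Σzᵢ/Kᵢ = 1 with Kᵢ = Pᵢˢᵃᵗ/P ⇒ 1/P = Σzᵢ/Pᵢˢᵃᵗ.
1/P = 0.259/311.8 + 0.265/234.5 + 0.476/124.5 = 0.005784 ⇒ P = 172.890 kPa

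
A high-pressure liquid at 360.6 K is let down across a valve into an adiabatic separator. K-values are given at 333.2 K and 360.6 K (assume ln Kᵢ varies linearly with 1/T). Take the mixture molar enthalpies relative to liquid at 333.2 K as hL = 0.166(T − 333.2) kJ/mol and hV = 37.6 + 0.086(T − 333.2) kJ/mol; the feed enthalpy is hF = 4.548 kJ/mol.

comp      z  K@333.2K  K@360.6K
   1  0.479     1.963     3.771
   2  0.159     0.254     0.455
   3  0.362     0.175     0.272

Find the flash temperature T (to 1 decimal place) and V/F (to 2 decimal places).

T = 335.1 K, V/F = 0.11

Adiabatic flash: solve Rachford–Rice at each trial T, then check hF = ψ·hV(T) + (1−ψ)·hL(T).
  T = 333.2 K: K = (1.963, 0.254, 0.175), RR gives ψ = 0.057, H_out = 2.143 kJ/mol
  T = 360.6 K: K = (3.771, 0.455, 0.272), RR gives ψ = 0.519, H_out = 22.925 kJ/mol
  T = 346.9 K: K = (2.756, 0.344, 0.220), RR gives ψ = 0.347, H_out = 14.958 kJ/mol
  T = 340.0 K: K = (2.331, 0.296, 0.197), RR gives ψ = 0.228, H_out = 9.567 kJ/mol
  T = 336.6 K: K = (2.141, 0.274, 0.186), RR gives ψ = 0.152, H_out = 6.222 kJ/mol
  T = 334.9 K: K = (2.051, 0.264, 0.180), RR gives ψ = 0.107, H_out = 4.293 kJ/mol
Linear interpolation between T = 334.9 (H_out = 4.293) and T = 336.6 (H_out = 6.222) on hF = 4.548 gives T ≈ 335.1 K, at which ψ = 0.11.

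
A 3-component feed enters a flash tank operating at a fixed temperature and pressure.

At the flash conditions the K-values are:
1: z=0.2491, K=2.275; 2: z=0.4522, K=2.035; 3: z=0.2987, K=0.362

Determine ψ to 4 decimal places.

Rachford–Rice: g(ψ) = Σ zᵢ(Kᵢ−1)/(1+ψ(Kᵢ−1)) = 0.
Check two-phase: ΣzᵢKᵢ = 1.5951 > 1 and Σzᵢ/Kᵢ = 1.1568 > 1, so g(0) = 0.5951 > 0 and g(1) = -0.1568 < 0.
Newton–Raphson from ψ = 0.5:
  ψ = 0.5000: g = 0.22254, g' = -0.6235 → ψ = 0.8569
  ψ = 0.8569: g = -0.02058, g' = -0.8202 → ψ = 0.8318
  ψ = 0.8318: g = -0.00042, g' = -0.7873 → ψ = 0.8313
Converged at ψ = 0.8313.

ψ = 0.8313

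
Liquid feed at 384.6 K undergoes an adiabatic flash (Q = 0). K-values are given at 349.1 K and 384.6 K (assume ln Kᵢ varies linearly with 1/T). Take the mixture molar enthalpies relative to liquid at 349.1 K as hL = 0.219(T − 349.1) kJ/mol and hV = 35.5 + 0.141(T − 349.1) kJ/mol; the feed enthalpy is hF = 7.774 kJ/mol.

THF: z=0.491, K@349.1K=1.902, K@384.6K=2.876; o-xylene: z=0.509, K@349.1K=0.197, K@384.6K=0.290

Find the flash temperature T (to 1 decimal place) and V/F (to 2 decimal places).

T = 357.5 K, V/F = 0.17

Adiabatic flash: solve Rachford–Rice at each trial T, then check hF = ψ·hV(T) + (1−ψ)·hL(T).
  T = 349.1 K: K = (1.902, 0.197), RR gives ψ = 0.047, H_out = 1.674 kJ/mol
  T = 384.6 K: K = (2.876, 0.290), RR gives ψ = 0.420, H_out = 21.529 kJ/mol
  T = 366.9 K: K = (2.364, 0.241), RR gives ψ = 0.274, H_out = 13.245 kJ/mol
  T = 358.0 K: K = (2.126, 0.219), RR gives ψ = 0.176, H_out = 8.088 kJ/mol
  T = 353.6 K: K = (2.014, 0.208), RR gives ψ = 0.118, H_out = 5.119 kJ/mol
  T = 355.8 K: K = (2.069, 0.213), RR gives ψ = 0.148, H_out = 6.646 kJ/mol
Linear interpolation between T = 355.8 (H_out = 6.646) and T = 358.0 (H_out = 8.088) on hF = 7.774 gives T ≈ 357.5 K, at which ψ = 0.17.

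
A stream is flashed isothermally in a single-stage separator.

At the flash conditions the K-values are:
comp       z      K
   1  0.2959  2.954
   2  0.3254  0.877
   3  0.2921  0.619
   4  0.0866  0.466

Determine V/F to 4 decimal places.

Rachford–Rice: g(V/F) = Σ zᵢ(Kᵢ−1)/(1+V/F(Kᵢ−1)) = 0.
Feasibility: ΣzᵢKᵢ = 1.3806, Σzᵢ/Kᵢ = 1.1289 — both > 1, two phases present.
Newton iteration, V/F⁰ = 0.5:
  V/F = 0.5000: g = 0.04924, g' = -0.4053 → V/F = 0.6215
  V/F = 0.6215: g = 0.00273, g' = -0.3643 → V/F = 0.6290
Converged at V/F = 0.6290.

V/F = 0.6290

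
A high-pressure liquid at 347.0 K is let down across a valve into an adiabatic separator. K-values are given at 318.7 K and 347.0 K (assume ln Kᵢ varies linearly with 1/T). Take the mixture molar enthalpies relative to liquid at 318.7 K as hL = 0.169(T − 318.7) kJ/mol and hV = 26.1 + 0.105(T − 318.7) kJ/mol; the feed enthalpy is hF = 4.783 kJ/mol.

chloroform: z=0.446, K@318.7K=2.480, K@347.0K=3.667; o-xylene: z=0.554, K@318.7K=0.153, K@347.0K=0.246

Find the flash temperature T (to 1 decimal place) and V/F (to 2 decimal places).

Adiabatic flash: solve Rachford–Rice at each trial T, then check hF = ψ·hV(T) + (1−ψ)·hL(T).
  T = 318.7 K: K = (2.480, 0.153), RR gives ψ = 0.152, H_out = 3.973 kJ/mol
  T = 347.0 K: K = (3.667, 0.246), RR gives ψ = 0.384, H_out = 14.104 kJ/mol
  T = 332.9 K: K = (3.043, 0.196), RR gives ψ = 0.284, H_out = 9.545 kJ/mol
  T = 325.8 K: K = (2.753, 0.174), RR gives ψ = 0.224, H_out = 6.938 kJ/mol
  T = 322.2 K: K = (2.613, 0.163), RR gives ψ = 0.189, H_out = 5.490 kJ/mol
  T = 320.4 K: K = (2.544, 0.158), RR gives ψ = 0.171, H_out = 4.725 kJ/mol
Linear interpolation between T = 320.4 (H_out = 4.725) and T = 322.2 (H_out = 5.490) on hF = 4.783 gives T ≈ 320.5 K, at which ψ = 0.17.

T = 320.5 K, V/F = 0.17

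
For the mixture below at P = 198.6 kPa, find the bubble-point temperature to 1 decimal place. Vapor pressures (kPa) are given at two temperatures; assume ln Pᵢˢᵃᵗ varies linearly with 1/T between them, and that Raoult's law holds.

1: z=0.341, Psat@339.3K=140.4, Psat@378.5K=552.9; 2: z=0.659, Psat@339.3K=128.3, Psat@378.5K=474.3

T = 350.4 K

Bubble-point temperature: ΣzᵢPᵢˢᵃᵗ(T) = P. Interpolate ln Pᵢˢᵃᵗ = aᵢ + bᵢ/T.
  T = 339.3 K: ΣzᵢPᵢˢᵃᵗ = 132.43 kPa
  T = 378.5 K: ΣzᵢPᵢˢᵃᵗ = 501.10 kPa
  T = 358.9 K: ΣzᵢPᵢˢᵃᵗ = 267.10 kPa
  T = 349.1 K: ΣzᵢPᵢˢᵃᵗ = 189.93 kPa
  T = 354.0 K: ΣzᵢPᵢˢᵃᵗ = 225.77 kPa
  T = 351.6 K: ΣzᵢPᵢˢᵃᵗ = 207.56 kPa
  T = 350.4 K: ΣzᵢPᵢˢᵃᵗ = 198.93 kPa
Interpolating between 349.1 K and 350.4 K gives T ≈ 350.4 K.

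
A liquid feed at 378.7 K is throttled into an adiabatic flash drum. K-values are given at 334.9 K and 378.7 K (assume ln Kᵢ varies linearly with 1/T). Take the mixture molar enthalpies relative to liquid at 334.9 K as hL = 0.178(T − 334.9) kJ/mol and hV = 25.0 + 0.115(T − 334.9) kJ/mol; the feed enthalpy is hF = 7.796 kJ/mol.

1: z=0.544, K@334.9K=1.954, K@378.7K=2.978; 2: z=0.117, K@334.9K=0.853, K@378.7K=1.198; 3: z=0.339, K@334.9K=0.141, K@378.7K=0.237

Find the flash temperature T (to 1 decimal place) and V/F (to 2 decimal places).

Adiabatic flash: solve Rachford–Rice at each trial T, then check hF = ψ·hV(T) + (1−ψ)·hL(T).
  T = 334.9 K: K = (1.954, 0.853, 0.141), RR gives ψ = 0.291, H_out = 7.275 kJ/mol
  T = 378.7 K: K = (2.978, 1.198, 0.237), RR gives ψ = 0.631, H_out = 21.838 kJ/mol
  T = 356.8 K: K = (2.444, 1.021, 0.186), RR gives ψ = 0.493, H_out = 15.546 kJ/mol
  T = 345.9 K: K = (2.194, 0.936, 0.163), RR gives ψ = 0.406, H_out = 11.820 kJ/mol
  T = 340.4 K: K = (2.072, 0.894, 0.152), RR gives ψ = 0.353, H_out = 9.676 kJ/mol
  T = 337.6 K: K = (2.012, 0.873, 0.146), RR gives ψ = 0.323, H_out = 8.491 kJ/mol
  T = 336.2 K: K = (1.982, 0.863, 0.143), RR gives ψ = 0.307, H_out = 7.870 kJ/mol
Linear interpolation between T = 334.9 (H_out = 7.275) and T = 336.2 (H_out = 7.870) on hF = 7.796 gives T ≈ 336.0 K, at which ψ = 0.30.

T = 336.0 K, V/F = 0.30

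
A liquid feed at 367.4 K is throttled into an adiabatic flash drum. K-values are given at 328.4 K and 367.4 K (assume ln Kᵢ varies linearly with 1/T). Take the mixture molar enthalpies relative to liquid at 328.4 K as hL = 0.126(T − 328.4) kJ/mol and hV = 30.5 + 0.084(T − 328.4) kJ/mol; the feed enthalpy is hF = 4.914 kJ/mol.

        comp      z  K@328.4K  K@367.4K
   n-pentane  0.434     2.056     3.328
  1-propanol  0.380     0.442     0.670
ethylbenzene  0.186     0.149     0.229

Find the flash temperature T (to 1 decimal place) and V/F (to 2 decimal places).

T = 330.1 K, V/F = 0.15

Adiabatic flash: solve Rachford–Rice at each trial T, then check hF = ψ·hV(T) + (1−ψ)·hL(T).
  T = 328.4 K: K = (2.056, 0.442, 0.149), RR gives ψ = 0.125, H_out = 3.803 kJ/mol
  T = 367.4 K: K = (3.328, 0.670, 0.229), RR gives ψ = 0.598, H_out = 22.175 kJ/mol
  T = 347.9 K: K = (2.651, 0.551, 0.187), RR gives ψ = 0.399, H_out = 14.303 kJ/mol
  T = 338.1 K: K = (2.342, 0.495, 0.167), RR gives ψ = 0.277, H_out = 9.555 kJ/mol
  T = 333.2 K: K = (2.195, 0.468, 0.158), RR gives ψ = 0.205, H_out = 6.823 kJ/mol
  T = 330.8 K: K = (2.125, 0.455, 0.153), RR gives ψ = 0.166, H_out = 5.363 kJ/mol
Linear interpolation between T = 328.4 (H_out = 3.803) and T = 330.8 (H_out = 5.363) on hF = 4.914 gives T ≈ 330.1 K, at which ψ = 0.15.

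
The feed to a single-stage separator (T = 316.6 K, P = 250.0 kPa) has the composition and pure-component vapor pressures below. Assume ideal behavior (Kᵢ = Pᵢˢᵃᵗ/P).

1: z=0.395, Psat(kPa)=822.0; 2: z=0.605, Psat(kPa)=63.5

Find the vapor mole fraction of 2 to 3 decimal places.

Raoult's law: Kᵢ = Pᵢˢᵃᵗ/P = Pᵢˢᵃᵗ/250.0.
  K_1 = 822.0/250.0 = 3.28800, K_2 = 63.5/250.0 = 0.25400
Rachford–Rice: g(V/F) = Σ zᵢ(Kᵢ−1)/(1+V/F(Kᵢ−1)) = 0.
Feasibility: ΣzᵢKᵢ = 1.452, Σzᵢ/Kᵢ = 2.502 — both > 1, two phases present.
Binary case is linear: z₁(K₁−1)(1+V/F(K₂−1)) + z₂(K₂−1)(1+V/F(K₁−1)) = 0
⇒ V/F = [z₁(K₁−1)+z₂(K₂−1)] / [−(K₁−1)(K₂−1)] = 0.4524/1.7068 = 0.265
Compositions from xᵢ = zᵢ/(1+V/F(Kᵢ−1)), yᵢ = Kᵢxᵢ:
  1: x = 0.246, y = 0.808
  2: x = 0.754, y = 0.192

y_2 = 0.192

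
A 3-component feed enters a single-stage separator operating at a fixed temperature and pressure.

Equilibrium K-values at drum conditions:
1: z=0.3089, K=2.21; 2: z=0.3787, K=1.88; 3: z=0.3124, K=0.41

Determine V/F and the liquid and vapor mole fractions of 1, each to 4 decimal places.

V/F = 0.8580, x_1 = 0.1516, y_1 = 0.3349

Rachford–Rice: g(V/F) = Σ zᵢ(Kᵢ−1)/(1+V/F(Kᵢ−1)) = 0.
g(0) = ΣzᵢKᵢ − 1 = 0.5227 and g(1) = 1 − Σzᵢ/Kᵢ = -0.1032, so a root lies in (0, 1).
Newton iteration, V/F⁰ = 0.68:
  V/F = 0.6800: g = 0.10574, g' = -0.5542 → V/F = 0.8708
  V/F = 0.8708: g = -0.00840, g' = -0.6612 → V/F = 0.8581
  V/F = 0.8581: g = -0.00007, g' = -0.6502 → V/F = 0.8580
Converged at V/F = 0.8580.
Compositions from xᵢ = zᵢ/(1+V/F(Kᵢ−1)), yᵢ = Kᵢxᵢ:
  1: x = 0.1516, y = 0.3349
  2: x = 0.2158, y = 0.4057
  3: x = 0.6327, y = 0.2594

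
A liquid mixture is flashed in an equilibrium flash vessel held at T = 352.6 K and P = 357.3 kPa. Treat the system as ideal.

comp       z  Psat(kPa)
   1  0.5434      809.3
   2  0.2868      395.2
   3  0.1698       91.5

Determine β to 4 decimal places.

Raoult's law: Kᵢ = Pᵢˢᵃᵗ/P = Pᵢˢᵃᵗ/357.3.
  K_1 = 809.3/357.3 = 2.265043, K_2 = 395.2/357.3 = 1.106073, K_3 = 91.5/357.3 = 0.256087
Rachford–Rice: g(β) = Σ zᵢ(Kᵢ−1)/(1+β(Kᵢ−1)) = 0.
Feasibility: ΣzᵢKᵢ = 1.5915, Σzᵢ/Kᵢ = 1.1623 — both > 1, two phases present.
Iterate (Newton) starting at β = 0.5:
  β = 0.5000: g = 0.24884, g' = -0.5674 → β = 0.9385
  β = 0.9385: g = -0.07658, g' = -1.2161 → β = 0.8756
  β = 0.8756: g = -0.00830, g' = -0.9715 → β = 0.8670
  β = 0.8670: g = -0.00011, g' = -0.9461 → β = 0.8669
Converged at β = 0.8669.

β = 0.8669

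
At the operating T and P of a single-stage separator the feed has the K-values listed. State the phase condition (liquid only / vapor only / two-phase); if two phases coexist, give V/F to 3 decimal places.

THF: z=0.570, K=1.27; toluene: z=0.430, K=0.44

liquid only

ΣzᵢKᵢ = 0.913; Σzᵢ/Kᵢ = 1.426.
Since ΣzᵢKᵢ < 1 the mixture is below its bubble point — single liquid phase.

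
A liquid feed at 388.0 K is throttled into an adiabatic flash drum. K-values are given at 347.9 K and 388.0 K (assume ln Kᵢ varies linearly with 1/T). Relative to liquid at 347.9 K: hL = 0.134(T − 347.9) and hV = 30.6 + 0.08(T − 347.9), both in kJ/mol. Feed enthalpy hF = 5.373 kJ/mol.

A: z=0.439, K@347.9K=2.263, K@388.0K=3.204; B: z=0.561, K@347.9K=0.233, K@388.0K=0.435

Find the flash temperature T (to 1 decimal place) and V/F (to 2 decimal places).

Adiabatic flash: solve Rachford–Rice at each trial T, then check hF = ψ·hV(T) + (1−ψ)·hL(T).
  T = 347.9 K: K = (2.263, 0.233), RR gives ψ = 0.128, H_out = 3.922 kJ/mol
  T = 388.0 K: K = (3.204, 0.435), RR gives ψ = 0.522, H_out = 20.229 kJ/mol
  T = 367.9 K: K = (2.717, 0.324), RR gives ψ = 0.322, H_out = 12.194 kJ/mol
  T = 357.9 K: K = (2.486, 0.276), RR gives ψ = 0.229, H_out = 8.215 kJ/mol
  T = 352.9 K: K = (2.373, 0.254), RR gives ψ = 0.180, H_out = 6.126 kJ/mol
  T = 350.4 K: K = (2.318, 0.243), RR gives ψ = 0.154, H_out = 5.041 kJ/mol
  T = 351.6 K: K = (2.345, 0.248), RR gives ψ = 0.167, H_out = 5.565 kJ/mol
Linear interpolation between T = 350.4 (H_out = 5.041) and T = 351.6 (H_out = 5.565) on hF = 5.373 gives T ≈ 351.2 K, at which ψ = 0.16.

T = 351.2 K, V/F = 0.16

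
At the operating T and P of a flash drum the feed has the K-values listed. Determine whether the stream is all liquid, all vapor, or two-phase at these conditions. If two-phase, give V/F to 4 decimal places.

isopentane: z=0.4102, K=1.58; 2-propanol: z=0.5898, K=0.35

ΣzᵢKᵢ = 0.8545; Σzᵢ/Kᵢ = 1.9448.
Since ΣzᵢKᵢ < 1 the mixture is below its bubble point — single liquid phase.

all liquid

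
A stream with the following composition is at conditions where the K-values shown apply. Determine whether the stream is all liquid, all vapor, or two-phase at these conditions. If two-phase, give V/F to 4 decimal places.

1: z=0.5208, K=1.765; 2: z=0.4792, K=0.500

two-phase, V/F = 0.4152

ΣzᵢKᵢ = 1.1588; Σzᵢ/Kᵢ = 1.2535.
Both exceed 1, so a two-phase solution exists.
Let ψ = V/F and solve Σ zᵢ(Kᵢ−1)/(1+ψ(Kᵢ−1)) = 0.
Iterate (Newton) starting at ψ = 0.5:
  ψ = 0.5000: g = -0.03128, g' = -0.3724 → ψ = 0.4160
  ψ = 0.4160: g = -0.00030, g' = -0.3664 → ψ = 0.4152
Converged at ψ = 0.4152.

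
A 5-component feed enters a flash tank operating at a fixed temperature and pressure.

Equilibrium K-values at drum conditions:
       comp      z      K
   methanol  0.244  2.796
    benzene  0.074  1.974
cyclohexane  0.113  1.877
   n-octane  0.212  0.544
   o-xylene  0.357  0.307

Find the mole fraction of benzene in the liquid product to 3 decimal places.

x_benzene = 0.058

Rachford–Rice: g(V/F) = Σ zᵢ(Kᵢ−1)/(1+V/F(Kᵢ−1)) = 0.
g(0) = ΣzᵢKᵢ − 1 = 0.265 and g(1) = 1 − Σzᵢ/Kᵢ = -0.738, so a root lies in (0, 1).
Newton–Raphson from V/F = 0.5:
  V/F = 0.500: g = -0.1556, g' = -0.768 → V/F = 0.297
  V/F = 0.297: g = -0.0033, g' = -0.762 → V/F = 0.293
Converged at V/F = 0.293.
Compositions from xᵢ = zᵢ/(1+V/F(Kᵢ−1)), yᵢ = Kᵢxᵢ:
  methanol: x = 0.160, y = 0.447
  benzene: x = 0.058, y = 0.114
  cyclohexane: x = 0.090, y = 0.169
  n-octane: x = 0.245, y = 0.133
  o-xylene: x = 0.448, y = 0.138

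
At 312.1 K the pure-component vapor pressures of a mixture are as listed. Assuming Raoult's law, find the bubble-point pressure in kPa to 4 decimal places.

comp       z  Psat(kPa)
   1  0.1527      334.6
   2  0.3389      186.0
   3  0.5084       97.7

Pbub = 163.7995 kPa

At the bubble point ψ → 0, so ΣzᵢKᵢ = 1 with Kᵢ = Pᵢˢᵃᵗ/P ⇒ P = ΣzᵢPᵢˢᵃᵗ.
P = 0.1527·334.6 + 0.3389·186.0 + 0.5084·97.7 = 163.7995 kPa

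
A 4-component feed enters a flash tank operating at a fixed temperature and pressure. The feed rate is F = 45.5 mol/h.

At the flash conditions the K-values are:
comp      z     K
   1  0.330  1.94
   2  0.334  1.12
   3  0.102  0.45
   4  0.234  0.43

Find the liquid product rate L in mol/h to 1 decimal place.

L = 24.7 mol/h

Newton–Raphson from ψ = 0.32:
  ψ = 0.320: g = 0.0458, g' = -0.336 → ψ = 0.456
Converged at ψ = 0.456.
Then V = ψ·F = 0.4561·45.5 = 20.8 mol/h and L = F − V = 24.7 mol/h.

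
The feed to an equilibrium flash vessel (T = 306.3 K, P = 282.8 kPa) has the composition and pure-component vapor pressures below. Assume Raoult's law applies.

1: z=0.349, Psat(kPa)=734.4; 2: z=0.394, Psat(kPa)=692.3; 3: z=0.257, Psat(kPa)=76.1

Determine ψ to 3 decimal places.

Raoult's law: Kᵢ = Pᵢˢᵃᵗ/P = Pᵢˢᵃᵗ/282.8.
  K_1 = 734.4/282.8 = 2.59689, K_2 = 692.3/282.8 = 2.44802, K_3 = 76.1/282.8 = 0.26909
Material balance + equilibrium reduce to Σ zᵢ(Kᵢ−1)/(1+ψ(Kᵢ−1)) = 0.
Check two-phase: ΣzᵢKᵢ = 1.940 > 1 and Σzᵢ/Kᵢ = 1.250 > 1, so g(0) = 0.940 > 0 and g(1) = -0.250 < 0.
Newton iteration, ψ⁰ = 0.47:
  ψ = 0.470: g = 0.3717, g' = -0.902 → ψ = 0.882
  ψ = 0.882: g = -0.0471, g' = -1.401 → ψ = 0.849
  ψ = 0.849: g = -0.0021, g' = -1.279 → ψ = 0.847
Converged at ψ = 0.847.

ψ = 0.847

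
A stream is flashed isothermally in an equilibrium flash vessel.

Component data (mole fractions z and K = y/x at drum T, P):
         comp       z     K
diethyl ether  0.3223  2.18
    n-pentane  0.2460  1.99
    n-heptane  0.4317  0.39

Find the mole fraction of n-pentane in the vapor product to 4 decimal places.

y_n-pentane = 0.3196

Material balance + equilibrium reduce to Σ zᵢ(Kᵢ−1)/(1+V/F(Kᵢ−1)) = 0.
Feasibility: ΣzᵢKᵢ = 1.3605, Σzᵢ/Kᵢ = 1.3784 — both > 1, two phases present.
Newton iteration, V/F⁰ = 0.32:
  V/F = 0.3200: g = 0.13381, g' = -0.6235 → V/F = 0.5346
  V/F = 0.5346: g = 0.00169, g' = -0.6256 → V/F = 0.5373
Converged at V/F = 0.5373.
Compositions from xᵢ = zᵢ/(1+V/F(Kᵢ−1)), yᵢ = Kᵢxᵢ:
  diethyl ether: x = 0.1972, y = 0.4300
  n-pentane: x = 0.1606, y = 0.3196
  n-heptane: x = 0.6422, y = 0.2504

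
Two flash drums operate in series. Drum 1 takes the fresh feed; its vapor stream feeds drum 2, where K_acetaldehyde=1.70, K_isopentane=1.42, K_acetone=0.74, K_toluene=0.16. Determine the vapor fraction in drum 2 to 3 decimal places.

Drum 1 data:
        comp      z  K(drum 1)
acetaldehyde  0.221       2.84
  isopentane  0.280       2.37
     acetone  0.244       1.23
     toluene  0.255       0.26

V/F (drum 2) = 0.419

Drum 1:
Newton–Raphson from ψ₁ = 0.5:
  ψ₁ = 0.500: g = 0.1903, g' = -0.750 → ψ₁ = 0.754
  ψ₁ = 0.754: g = -0.0196, g' = -0.982 → ψ₁ = 0.734
  ψ₁ = 0.734: g = -0.0004, g' = -0.944 → ψ₁ = 0.733
Converged at ψ₁ = 0.733.
Drum-1 compositions:
  acetaldehyde: x = 0.094, y = 0.267
  isopentane: x = 0.140, y = 0.331
  acetone: x = 0.209, y = 0.257
  toluene: x = 0.557, y = 0.145
Drum-2 feed = drum-1 vapor: z₂ = (0.2672, 0.3311, 0.2568, 0.1449).
Drum 2:
Rachford–Rice: g(ψ₂) = Σ zᵢ(Kᵢ−1)/(1+ψ₂(Kᵢ−1)) = 0.
Feasibility: ΣzᵢKᵢ = 1.138, Σzᵢ/Kᵢ = 1.643 — both > 1, two phases present.
Newton–Raphson from ψ₂ = 0.5:
  ψ₂ = 0.500: g = -0.0332, g' = -0.439 → ψ₂ = 0.424
  ψ₂ = 0.424: g = -0.0020, g' = -0.389 → ψ₂ = 0.419
Converged at ψ₂ = 0.419.
  acetaldehyde: x = 0.207, y = 0.351
  isopentane: x = 0.282, y = 0.400
  acetone: x = 0.288, y = 0.213
  toluene: x = 0.224, y = 0.036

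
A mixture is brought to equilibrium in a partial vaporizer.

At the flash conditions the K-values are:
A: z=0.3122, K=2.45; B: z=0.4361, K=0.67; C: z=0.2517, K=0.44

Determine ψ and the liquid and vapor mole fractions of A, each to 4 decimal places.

ψ = 0.2725, x_A = 0.2238, y_A = 0.5482

Rachford–Rice: g(ψ) = Σ zᵢ(Kᵢ−1)/(1+ψ(Kᵢ−1)) = 0.
Feasibility: ΣzᵢKᵢ = 1.1678, Σzᵢ/Kᵢ = 1.3504 — both > 1, two phases present.
Newton iteration, ψ⁰ = 0.41:
  ψ = 0.4100: g = -0.06548, g' = -0.4547 → ψ = 0.2660
  ψ = 0.2660: g = 0.00331, g' = -0.5079 → ψ = 0.2725
Converged at ψ = 0.2725.
Compositions from xᵢ = zᵢ/(1+ψ(Kᵢ−1)), yᵢ = Kᵢxᵢ:
  A: x = 0.2238, y = 0.5482
  B: x = 0.4792, y = 0.3211
  C: x = 0.2970, y = 0.1307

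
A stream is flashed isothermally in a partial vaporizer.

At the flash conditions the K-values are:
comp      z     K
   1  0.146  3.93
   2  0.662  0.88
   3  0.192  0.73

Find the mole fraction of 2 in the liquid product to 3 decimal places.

Rachford–Rice: g(V/F) = Σ zᵢ(Kᵢ−1)/(1+V/F(Kᵢ−1)) = 0.
Feasibility: ΣzᵢKᵢ = 1.296, Σzᵢ/Kᵢ = 1.052 — both > 1, two phases present.
Newton iteration, V/F⁰ = 0.65:
  V/F = 0.650: g = -0.0018, g' = -0.180 → V/F = 0.640
Converged at V/F = 0.640.
Compositions from xᵢ = zᵢ/(1+V/F(Kᵢ−1)), yᵢ = Kᵢxᵢ:
  1: x = 0.051, y = 0.199
  2: x = 0.717, y = 0.631
  3: x = 0.232, y = 0.169

x_2 = 0.717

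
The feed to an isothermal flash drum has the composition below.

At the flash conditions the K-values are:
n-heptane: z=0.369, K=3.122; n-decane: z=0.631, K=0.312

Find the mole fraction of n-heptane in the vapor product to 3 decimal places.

Rachford–Rice: g(V/F) = Σ zᵢ(Kᵢ−1)/(1+V/F(Kᵢ−1)) = 0.
g(0) = ΣzᵢKᵢ − 1 = 0.349 and g(1) = 1 − Σzᵢ/Kᵢ = -1.141, so a root lies in (0, 1).
Newton iteration, V/F⁰ = 0.68:
  V/F = 0.680: g = -0.4953, g' = -1.333 → V/F = 0.308
  V/F = 0.308: g = -0.0779, g' = -1.088 → V/F = 0.237
  V/F = 0.237: g = 0.0024, g' = -1.162 → V/F = 0.239
Converged at V/F = 0.239.
Compositions from xᵢ = zᵢ/(1+V/F(Kᵢ−1)), yᵢ = Kᵢxᵢ:
  n-heptane: x = 0.245, y = 0.764
  n-decane: x = 0.755, y = 0.236

y_n-heptane = 0.764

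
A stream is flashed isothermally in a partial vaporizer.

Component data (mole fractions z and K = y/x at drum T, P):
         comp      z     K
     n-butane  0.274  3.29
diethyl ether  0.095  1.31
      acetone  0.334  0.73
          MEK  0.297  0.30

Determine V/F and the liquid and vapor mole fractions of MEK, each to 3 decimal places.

V/F = 0.350, x_MEK = 0.393, y_MEK = 0.118

Newton–Raphson from V/F = 0.61:
  V/F = 0.610: g = -0.1842, g' = -0.735 → V/F = 0.359
  V/F = 0.359: g = -0.0068, g' = -0.730 → V/F = 0.350
Converged at V/F = 0.350.
Compositions from xᵢ = zᵢ/(1+V/F(Kᵢ−1)), yᵢ = Kᵢxᵢ:
  n-butane: x = 0.152, y = 0.500
  diethyl ether: x = 0.086, y = 0.112
  acetone: x = 0.369, y = 0.269
  MEK: x = 0.393, y = 0.118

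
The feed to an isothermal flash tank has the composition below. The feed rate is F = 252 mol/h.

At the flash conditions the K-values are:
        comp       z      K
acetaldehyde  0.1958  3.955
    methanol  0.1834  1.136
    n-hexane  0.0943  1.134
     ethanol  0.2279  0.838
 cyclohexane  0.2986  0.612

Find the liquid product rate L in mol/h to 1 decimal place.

Material balance + equilibrium reduce to Σ zᵢ(Kᵢ−1)/(1+ψ(Kᵢ−1)) = 0.
g(0) = ΣzᵢKᵢ − 1 = 0.4634 and g(1) = 1 − Σzᵢ/Kᵢ = -0.0540, so a root lies in (0, 1).
Newton iteration, ψ⁰ = 0.35:
  ψ = 0.3500: g = 0.14710, g' = -0.4847 → ψ = 0.6535
  ψ = 0.6535: g = 0.03542, g' = -0.2915 → ψ = 0.7750
  ψ = 0.7750: g = 0.00197, g' = -0.2619 → ψ = 0.7825
Converged at ψ = 0.7825.
Then V = ψ·F = 0.7825·252 = 197.2 mol/h and L = F − V = 54.8 mol/h.

L = 54.8 mol/h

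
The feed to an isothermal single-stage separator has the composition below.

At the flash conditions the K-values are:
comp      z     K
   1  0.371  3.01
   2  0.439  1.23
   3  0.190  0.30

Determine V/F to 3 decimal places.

V/F = 0.888

Rachford–Rice: g(V/F) = Σ zᵢ(Kᵢ−1)/(1+V/F(Kᵢ−1)) = 0.
Check two-phase: ΣzᵢKᵢ = 1.714 > 1 and Σzᵢ/Kᵢ = 1.113 > 1, so g(0) = 0.714 > 0 and g(1) = -0.113 < 0.
Newton–Raphson from V/F = 0.5:
  V/F = 0.500: g = 0.2579, g' = -0.612 → V/F = 0.921
  V/F = 0.921: g = -0.0299, g' = -0.939 → V/F = 0.890
  V/F = 0.890: g = -0.0013, g' = -0.863 → V/F = 0.888
Converged at V/F = 0.888.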